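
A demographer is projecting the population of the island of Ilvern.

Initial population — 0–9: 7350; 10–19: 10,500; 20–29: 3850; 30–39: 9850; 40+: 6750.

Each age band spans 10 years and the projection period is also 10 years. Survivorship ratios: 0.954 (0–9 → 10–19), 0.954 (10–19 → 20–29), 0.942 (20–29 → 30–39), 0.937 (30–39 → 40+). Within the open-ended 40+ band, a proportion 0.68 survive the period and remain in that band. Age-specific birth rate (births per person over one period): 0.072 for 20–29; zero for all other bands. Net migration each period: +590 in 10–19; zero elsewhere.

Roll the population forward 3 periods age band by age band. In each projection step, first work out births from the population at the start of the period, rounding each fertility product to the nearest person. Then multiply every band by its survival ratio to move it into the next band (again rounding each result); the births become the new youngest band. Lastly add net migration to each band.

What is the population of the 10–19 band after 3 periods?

Let band 1 be 0–9 through band 5 = 40+.
Period 1.
Births: 3850 × 0.072 = 277
Band 2: 7350 × 0.954 = 7012
Band 3: 10500 × 0.954 = 10017
Band 4: 3850 × 0.942 = 3627
Band 5: 9850 × 0.937 + 6750 × 0.68 = 9229 + 4590 = 13819
Net migration: Band 2 + 590 → 7602
End of period: [277, 7602, 10017, 3627, 13819]
Period 2.
Births: 10017 × 0.072 = 721
Band 2: 277 × 0.954 = 264
Band 3: 7602 × 0.954 = 7252
Band 4: 10017 × 0.942 = 9436
Band 5: 3627 × 0.937 + 13819 × 0.68 = 3398 + 9397 = 12795
Net migration: Band 2 + 590 → 854
End of period: [721, 854, 7252, 9436, 12795]
Period 3.
Births: 7252 × 0.072 = 522
Band 2: 721 × 0.954 = 688
Band 3: 854 × 0.954 = 815
Band 4: 7252 × 0.942 = 6831
Band 5: 9436 × 0.937 + 12795 × 0.68 = 8842 + 8701 = 17543
Net migration: Band 2 + 590 → 1278
End of period: [522, 1278, 815, 6831, 17543]

1278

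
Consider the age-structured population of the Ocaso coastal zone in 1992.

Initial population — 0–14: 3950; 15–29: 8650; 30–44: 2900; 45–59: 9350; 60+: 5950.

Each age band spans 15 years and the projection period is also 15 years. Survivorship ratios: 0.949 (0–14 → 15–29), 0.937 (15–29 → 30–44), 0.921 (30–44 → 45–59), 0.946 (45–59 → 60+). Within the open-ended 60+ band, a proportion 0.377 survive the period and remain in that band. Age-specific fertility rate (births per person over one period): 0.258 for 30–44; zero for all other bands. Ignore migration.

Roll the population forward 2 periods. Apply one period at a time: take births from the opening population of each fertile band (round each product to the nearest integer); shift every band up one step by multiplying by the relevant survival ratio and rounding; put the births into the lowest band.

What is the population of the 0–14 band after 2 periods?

— Period 1 —
Births: 2900 × 0.258 = 748
15–29: 3950 × 0.949 = 3749
30–44: 8650 × 0.937 = 8105
45–59: 2900 × 0.921 = 2671
60+: 9350 × 0.946 + 5950 × 0.377 = 8845 + 2243 = 11088
Giving 748 / 3749 / 8105 / 2671 / 11088.
— Period 2 —
Births: 8105 × 0.258 = 2091
15–29: 748 × 0.949 = 710
30–44: 3749 × 0.937 = 3513
45–59: 8105 × 0.921 = 7465
60+: 2671 × 0.946 + 11088 × 0.377 = 2527 + 4180 = 6707
Giving 2091 / 710 / 3513 / 7465 / 6707.

2091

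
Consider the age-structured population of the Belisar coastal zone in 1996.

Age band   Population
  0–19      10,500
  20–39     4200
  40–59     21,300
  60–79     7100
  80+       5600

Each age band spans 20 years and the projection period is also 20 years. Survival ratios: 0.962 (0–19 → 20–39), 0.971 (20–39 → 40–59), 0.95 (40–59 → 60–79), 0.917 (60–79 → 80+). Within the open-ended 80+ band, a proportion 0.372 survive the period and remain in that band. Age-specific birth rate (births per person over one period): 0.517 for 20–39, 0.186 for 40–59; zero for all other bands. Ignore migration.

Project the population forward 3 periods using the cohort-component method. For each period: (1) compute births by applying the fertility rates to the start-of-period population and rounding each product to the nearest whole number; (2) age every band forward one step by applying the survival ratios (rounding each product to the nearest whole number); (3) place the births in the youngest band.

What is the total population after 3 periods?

37319

Call the groups 1 to 5, youngest first.
Period 1.
Births: 4200 × 0.517 = 2171, 21300 × 0.186 = 3962 → total 6133
Group 2: 10500 × 0.962 = 10101
Group 3: 4200 × 0.971 = 4078
Group 4: 21300 × 0.95 = 20235
Group 5: 7100 × 0.917 + 5600 × 0.372 = 6511 + 2083 = 8594
Population now: 0–19=6133, 20–39=10101, 40–59=4078, 60–79=20235, 80+=8594
Period 2.
Births: 10101 × 0.517 = 5222, 4078 × 0.186 = 759 → total 5981
Group 2: 6133 × 0.962 = 5900
Group 3: 10101 × 0.971 = 9808
Group 4: 4078 × 0.95 = 3874
Group 5: 20235 × 0.917 + 8594 × 0.372 = 18555 + 3197 = 21752
Population now: 0–19=5981, 20–39=5900, 40–59=9808, 60–79=3874, 80+=21752
Period 3.
Births: 5900 × 0.517 = 3050, 9808 × 0.186 = 1824 → total 4874
Group 2: 5981 × 0.962 = 5754
Group 3: 5900 × 0.971 = 5729
Group 4: 9808 × 0.95 = 9318
Group 5: 3874 × 0.917 + 21752 × 0.372 = 3552 + 8092 = 11644
Population now: 0–19=4874, 20–39=5754, 40–59=5729, 60–79=9318, 80+=11644
Total after period 3: 4874 + 5754 + 5729 + 9318 + 11644 = 37319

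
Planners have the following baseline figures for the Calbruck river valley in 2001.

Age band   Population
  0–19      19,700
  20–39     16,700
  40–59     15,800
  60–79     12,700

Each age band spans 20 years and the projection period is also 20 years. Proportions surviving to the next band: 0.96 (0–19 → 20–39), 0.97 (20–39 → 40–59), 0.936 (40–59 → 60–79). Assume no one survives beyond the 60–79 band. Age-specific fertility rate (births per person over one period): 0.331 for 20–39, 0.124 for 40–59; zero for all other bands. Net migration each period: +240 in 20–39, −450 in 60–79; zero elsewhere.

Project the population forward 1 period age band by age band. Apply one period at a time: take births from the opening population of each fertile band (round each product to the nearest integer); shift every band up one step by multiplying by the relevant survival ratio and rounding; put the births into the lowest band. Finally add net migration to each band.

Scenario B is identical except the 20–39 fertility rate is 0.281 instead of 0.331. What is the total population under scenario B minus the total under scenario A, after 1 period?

-835

Period 1:
Births: 16700 * 0.331 = 5528 ; 15800 * 0.124 = 1959 — total 7487
20–39: 19700 * 0.96 = 18912
40–59: 16700 * 0.97 = 16199
60–79: 15800 * 0.936 = 14789
Net migration: 20–39 + 240 → 19152; 60–79 − 450 → 14339
End of period: [7487, 19152, 16199, 14339]
Scenario A total after 1 period: 57177
Scenario B projection —
Period 1:
Births: 16700 * 0.281 = 4693 ; 15800 * 0.124 = 1959 — total 6652
20–39: 19700 * 0.96 = 18912
40–59: 16700 * 0.97 = 16199
60–79: 15800 * 0.936 = 14789
Net migration: 20–39 + 240 → 19152; 60–79 − 450 → 14339
End of period: [6652, 19152, 16199, 14339]
Scenario B total after 1 period: 56342
Difference B − A = 56342 − 57177 = -835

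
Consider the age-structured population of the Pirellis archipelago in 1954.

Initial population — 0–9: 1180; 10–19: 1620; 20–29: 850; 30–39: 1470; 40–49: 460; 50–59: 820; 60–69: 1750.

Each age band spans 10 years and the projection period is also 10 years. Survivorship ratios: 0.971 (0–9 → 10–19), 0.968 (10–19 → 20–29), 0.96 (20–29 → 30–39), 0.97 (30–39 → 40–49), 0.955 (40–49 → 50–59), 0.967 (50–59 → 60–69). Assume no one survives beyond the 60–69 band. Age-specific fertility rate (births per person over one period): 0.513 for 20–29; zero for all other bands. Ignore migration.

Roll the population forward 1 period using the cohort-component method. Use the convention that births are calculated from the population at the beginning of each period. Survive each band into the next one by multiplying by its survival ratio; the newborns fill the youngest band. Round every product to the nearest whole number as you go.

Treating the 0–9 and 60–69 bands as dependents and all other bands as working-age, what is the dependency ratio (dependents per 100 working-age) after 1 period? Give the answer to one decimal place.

22.8

Call the bands 1 to 7, youngest first.
[period 1]
Births: 850 × 0.513 = 436
Band 2: 1180 × 0.971 = 1146
Band 3: 1620 × 0.968 = 1568
Band 4: 850 × 0.96 = 816
Band 5: 1470 × 0.97 = 1426
Band 6: 460 × 0.955 = 439
Band 7: 820 × 0.967 = 793
Giving 436 / 1146 / 1568 / 816 / 1426 / 439 / 793.
Dependents (band 0–9 + band 60–69) = 436 + 793 = 1229; working-age = 5395; ratio = 1229/5395 × 100 = 22.8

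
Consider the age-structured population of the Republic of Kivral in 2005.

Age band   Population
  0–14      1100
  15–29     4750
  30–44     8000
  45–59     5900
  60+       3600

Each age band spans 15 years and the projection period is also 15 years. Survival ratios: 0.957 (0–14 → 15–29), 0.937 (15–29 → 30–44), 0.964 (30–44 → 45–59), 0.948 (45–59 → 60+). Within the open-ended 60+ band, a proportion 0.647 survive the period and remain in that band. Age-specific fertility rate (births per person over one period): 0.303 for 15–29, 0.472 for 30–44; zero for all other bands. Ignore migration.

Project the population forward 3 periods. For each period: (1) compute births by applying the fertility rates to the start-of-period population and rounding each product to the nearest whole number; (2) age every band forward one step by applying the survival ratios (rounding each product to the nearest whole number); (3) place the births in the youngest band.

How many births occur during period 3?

1978

After projecting period 1:
Births: 4750 × 0.303 = 1439 ; 8000 × 0.472 = 3776 — total 5215
15–29: 1100 × 0.957 = 1053
30–44: 4750 × 0.937 = 4451
45–59: 8000 × 0.964 = 7712
60+: 5900 × 0.948 + 3600 × 0.647 = 5593 + 2329 = 7922
Giving 5215 / 1053 / 4451 / 7712 / 7922.
After projecting period 2:
Births: 1053 × 0.303 = 319 ; 4451 × 0.472 = 2101 — total 2420
15–29: 5215 × 0.957 = 4991
30–44: 1053 × 0.937 = 987
45–59: 4451 × 0.964 = 4291
60+: 7712 × 0.948 + 7922 × 0.647 = 7311 + 5126 = 12437
Giving 2420 / 4991 / 987 / 4291 / 12437.
After projecting period 3:
Births: 4991 × 0.303 = 1512 ; 987 × 0.472 = 466 — total 1978
15–29: 2420 × 0.957 = 2316
30–44: 4991 × 0.937 = 4677
45–59: 987 × 0.964 = 951
60+: 4291 × 0.948 + 12437 × 0.647 = 4068 + 8047 = 12115
Giving 1978 / 2316 / 4677 / 951 / 12115.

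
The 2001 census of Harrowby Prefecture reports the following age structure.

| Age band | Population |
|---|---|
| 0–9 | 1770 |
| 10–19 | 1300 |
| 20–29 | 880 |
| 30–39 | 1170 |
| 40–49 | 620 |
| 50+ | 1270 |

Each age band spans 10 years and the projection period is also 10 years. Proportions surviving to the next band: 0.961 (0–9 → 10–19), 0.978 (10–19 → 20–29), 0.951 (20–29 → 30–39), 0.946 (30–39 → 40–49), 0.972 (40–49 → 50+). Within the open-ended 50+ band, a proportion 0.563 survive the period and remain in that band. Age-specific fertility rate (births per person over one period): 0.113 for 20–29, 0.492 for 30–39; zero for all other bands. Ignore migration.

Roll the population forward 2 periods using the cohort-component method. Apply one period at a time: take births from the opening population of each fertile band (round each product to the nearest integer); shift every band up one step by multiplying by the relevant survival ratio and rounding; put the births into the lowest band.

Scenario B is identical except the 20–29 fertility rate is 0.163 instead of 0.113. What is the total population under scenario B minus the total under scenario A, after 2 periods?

105

[period 1]
Births: 880 × 0.113 = 99  |  1170 × 0.492 = 576 — total 675
10–19: 1770 × 0.961 = 1701
20–29: 1300 × 0.978 = 1271
30–39: 880 × 0.951 = 837
40–49: 1170 × 0.946 = 1107
50+: 620 × 0.972 + 1270 × 0.563 = 603 + 715 = 1318
Population now: 0–9=675, 10–19=1701, 20–29=1271, 30–39=837, 40–49=1107, 50+=1318
[period 2]
Births: 1271 × 0.113 = 144  |  837 × 0.492 = 412 — total 556
10–19: 675 × 0.961 = 649
20–29: 1701 × 0.978 = 1664
30–39: 1271 × 0.951 = 1209
40–49: 837 × 0.946 = 792
50+: 1107 × 0.972 + 1318 × 0.563 = 1076 + 742 = 1818
Population now: 0–9=556, 10–19=649, 20–29=1664, 30–39=1209, 40–49=792, 50+=1818
Scenario A total after 2 periods: 6688
Scenario B projection —
[period 1]
Births: 880 × 0.163 = 143  |  1170 × 0.492 = 576 — total 719
10–19: 1770 × 0.961 = 1701
20–29: 1300 × 0.978 = 1271
30–39: 880 × 0.951 = 837
40–49: 1170 × 0.946 = 1107
50+: 620 × 0.972 + 1270 × 0.563 = 603 + 715 = 1318
Population now: 0–9=719, 10–19=1701, 20–29=1271, 30–39=837, 40–49=1107, 50+=1318
[period 2]
Births: 1271 × 0.163 = 207  |  837 × 0.492 = 412 — total 619
10–19: 719 × 0.961 = 691
20–29: 1701 × 0.978 = 1664
30–39: 1271 × 0.951 = 1209
40–49: 837 × 0.946 = 792
50+: 1107 × 0.972 + 1318 × 0.563 = 1076 + 742 = 1818
Population now: 0–9=619, 10–19=691, 20–29=1664, 30–39=1209, 40–49=792, 50+=1818
Scenario B total after 2 periods: 6793
Difference B − A = 6793 − 6688 = 105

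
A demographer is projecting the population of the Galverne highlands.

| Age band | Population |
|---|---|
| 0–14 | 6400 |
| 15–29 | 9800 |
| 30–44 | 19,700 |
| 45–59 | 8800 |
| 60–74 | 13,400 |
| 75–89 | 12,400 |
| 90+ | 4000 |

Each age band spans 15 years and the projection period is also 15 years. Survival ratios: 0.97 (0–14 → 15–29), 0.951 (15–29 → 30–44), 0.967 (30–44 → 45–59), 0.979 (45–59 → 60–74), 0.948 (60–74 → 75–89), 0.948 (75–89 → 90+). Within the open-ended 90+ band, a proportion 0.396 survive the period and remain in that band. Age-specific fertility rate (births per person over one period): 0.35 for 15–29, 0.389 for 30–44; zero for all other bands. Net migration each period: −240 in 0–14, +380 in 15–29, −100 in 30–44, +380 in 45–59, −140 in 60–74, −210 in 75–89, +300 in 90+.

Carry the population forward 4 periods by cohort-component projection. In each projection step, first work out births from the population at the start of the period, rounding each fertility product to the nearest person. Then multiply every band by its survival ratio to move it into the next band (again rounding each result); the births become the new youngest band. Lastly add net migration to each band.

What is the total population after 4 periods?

65005

Period 1.
Births: 9800 * 0.35 = 3430 ; 19700 * 0.389 = 7663 → 11093
15–29: 6400 * 0.97 = 6208
30–44: 9800 * 0.951 = 9320
45–59: 19700 * 0.967 = 19050
60–74: 8800 * 0.979 = 8615
75–89: 13400 * 0.948 = 12703
90+: 12400 * 0.948 + 4000 * 0.396 = 11755 + 1584 = 13339
Net migration: 0–14 − 240 → 10853; 15–29 + 380 → 6588; 30–44 − 100 → 9220; 45–59 + 380 → 19430; 60–74 − 140 → 8475; 75–89 − 210 → 12493; 90+ + 300 → 13639
Population now: 0–14=10853, 15–29=6588, 30–44=9220, 45–59=19430, 60–74=8475, 75–89=12493, 90+=13639
Period 2.
Births: 6588 * 0.35 = 2306 ; 9220 * 0.389 = 3587 → 5893
15–29: 10853 * 0.97 = 10527
30–44: 6588 * 0.951 = 6265
45–59: 9220 * 0.967 = 8916
60–74: 19430 * 0.979 = 19022
75–89: 8475 * 0.948 = 8034
90+: 12493 * 0.948 + 13639 * 0.396 = 11843 + 5401 = 17244
Net migration: 0–14 − 240 → 5653; 15–29 + 380 → 10907; 30–44 − 100 → 6165; 45–59 + 380 → 9296; 60–74 − 140 → 18882; 75–89 − 210 → 7824; 90+ + 300 → 17544
Population now: 0–14=5653, 15–29=10907, 30–44=6165, 45–59=9296, 60–74=18882, 75–89=7824, 90+=17544
Period 3.
Births: 10907 * 0.35 = 3817 ; 6165 * 0.389 = 2398 → 6215
15–29: 5653 * 0.97 = 5483
30–44: 10907 * 0.951 = 10373
45–59: 6165 * 0.967 = 5962
60–74: 9296 * 0.979 = 9101
75–89: 18882 * 0.948 = 17900
90+: 7824 * 0.948 + 17544 * 0.396 = 7417 + 6947 = 14364
Net migration: 0–14 − 240 → 5975; 15–29 + 380 → 5863; 30–44 − 100 → 10273; 45–59 + 380 → 6342; 60–74 − 140 → 8961; 75–89 − 210 → 17690; 90+ + 300 → 14664
Population now: 0–14=5975, 15–29=5863, 30–44=10273, 45–59=6342, 60–74=8961, 75–89=17690, 90+=14664
Period 4.
Births: 5863 * 0.35 = 2052 ; 10273 * 0.389 = 3996 → 6048
15–29: 5975 * 0.97 = 5796
30–44: 5863 * 0.951 = 5576
45–59: 10273 * 0.967 = 9934
60–74: 6342 * 0.979 = 6209
75–89: 8961 * 0.948 = 8495
90+: 17690 * 0.948 + 14664 * 0.396 = 16770 + 5807 = 22577
Net migration: 0–14 − 240 → 5808; 15–29 + 380 → 6176; 30–44 − 100 → 5476; 45–59 + 380 → 10314; 60–74 − 140 → 6069; 75–89 − 210 → 8285; 90+ + 300 → 22877
Population now: 0–14=5808, 15–29=6176, 30–44=5476, 45–59=10314, 60–74=6069, 75–89=8285, 90+=22877
Total after period 4: 5808 + 6176 + 5476 + 10314 + 6069 + 8285 + 22877 = 65005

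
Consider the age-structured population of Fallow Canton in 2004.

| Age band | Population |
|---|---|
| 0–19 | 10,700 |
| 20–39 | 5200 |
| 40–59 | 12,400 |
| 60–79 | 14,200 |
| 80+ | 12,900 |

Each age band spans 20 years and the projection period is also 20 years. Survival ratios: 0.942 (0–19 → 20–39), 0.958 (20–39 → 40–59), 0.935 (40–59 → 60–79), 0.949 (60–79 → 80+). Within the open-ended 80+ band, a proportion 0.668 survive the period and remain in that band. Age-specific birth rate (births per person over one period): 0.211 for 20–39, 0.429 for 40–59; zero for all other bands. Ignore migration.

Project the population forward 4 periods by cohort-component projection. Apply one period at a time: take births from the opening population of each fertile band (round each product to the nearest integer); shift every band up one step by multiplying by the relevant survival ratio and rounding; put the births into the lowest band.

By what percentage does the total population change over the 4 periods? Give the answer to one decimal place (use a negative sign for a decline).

-26.5

Let band 1 be 0–19 through band 5 = 80+.
Period 1.
Births: 5200 * 0.211 = 1097, 12400 * 0.429 = 5320 → 6417
Band 2: 10700 * 0.942 = 10079
Band 3: 5200 * 0.958 = 4982
Band 4: 12400 * 0.935 = 11594
Band 5: 14200 * 0.949 + 12900 * 0.668 = 13476 + 8617 = 22093
Giving 6417 / 10079 / 4982 / 11594 / 22093.
Period 2.
Births: 10079 * 0.211 = 2127, 4982 * 0.429 = 2137 → 4264
Band 2: 6417 * 0.942 = 6045
Band 3: 10079 * 0.958 = 9656
Band 4: 4982 * 0.935 = 4658
Band 5: 11594 * 0.949 + 22093 * 0.668 = 11003 + 14758 = 25761
Giving 4264 / 6045 / 9656 / 4658 / 25761.
Period 3.
Births: 6045 * 0.211 = 1275, 9656 * 0.429 = 4142 → 5417
Band 2: 4264 * 0.942 = 4017
Band 3: 6045 * 0.958 = 5791
Band 4: 9656 * 0.935 = 9028
Band 5: 4658 * 0.949 + 25761 * 0.668 = 4420 + 17208 = 21628
Giving 5417 / 4017 / 5791 / 9028 / 21628.
Period 4.
Births: 4017 * 0.211 = 848, 5791 * 0.429 = 2484 → 3332
Band 2: 5417 * 0.942 = 5103
Band 3: 4017 * 0.958 = 3848
Band 4: 5791 * 0.935 = 5415
Band 5: 9028 * 0.949 + 21628 * 0.668 = 8568 + 14448 = 23016
Giving 3332 / 5103 / 3848 / 5415 / 23016.
Total: 55400 → 40714; change = -14686; percentage change = -26.5%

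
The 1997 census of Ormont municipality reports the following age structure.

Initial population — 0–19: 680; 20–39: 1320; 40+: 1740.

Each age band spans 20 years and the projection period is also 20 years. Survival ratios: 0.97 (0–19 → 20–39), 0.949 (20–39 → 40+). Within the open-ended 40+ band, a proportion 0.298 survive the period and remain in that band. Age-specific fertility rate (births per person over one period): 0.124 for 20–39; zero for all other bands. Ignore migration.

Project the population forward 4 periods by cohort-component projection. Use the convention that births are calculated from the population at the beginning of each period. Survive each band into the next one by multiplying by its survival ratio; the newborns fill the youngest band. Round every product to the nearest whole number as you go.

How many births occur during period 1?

— Period 1 —
Births: 1320 × 0.124 = 164
20–39: 680 × 0.97 = 660
40+: 1320 × 0.949 + 1740 × 0.298 = 1253 + 519 = 1772
→ [164, 660, 1772]

164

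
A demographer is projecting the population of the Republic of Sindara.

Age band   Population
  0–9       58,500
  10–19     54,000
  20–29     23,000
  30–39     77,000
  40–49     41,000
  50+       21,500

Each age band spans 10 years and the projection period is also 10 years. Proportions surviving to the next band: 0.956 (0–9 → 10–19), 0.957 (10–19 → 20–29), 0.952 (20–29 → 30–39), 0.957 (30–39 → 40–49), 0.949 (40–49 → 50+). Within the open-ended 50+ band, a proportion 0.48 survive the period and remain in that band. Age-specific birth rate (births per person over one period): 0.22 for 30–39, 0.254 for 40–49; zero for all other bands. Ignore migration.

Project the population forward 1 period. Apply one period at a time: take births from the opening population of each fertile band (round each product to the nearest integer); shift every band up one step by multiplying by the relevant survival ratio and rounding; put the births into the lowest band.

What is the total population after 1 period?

279772

(Groups numbered youngest = 1 to oldest = 6.)
Period 1.
Births: 77000 × 0.22 = 16940, 41000 × 0.254 = 10414 → total 27354
Group 2: 58500 × 0.956 = 55926
Group 3: 54000 × 0.957 = 51678
Group 4: 23000 × 0.952 = 21896
Group 5: 77000 × 0.957 = 73689
Group 6: 41000 × 0.949 + 21500 × 0.48 = 38909 + 10320 = 49229
→ [27354, 55926, 51678, 21896, 73689, 49229]
Total after period 1: 27354 + 55926 + 51678 + 21896 + 73689 + 49229 = 279772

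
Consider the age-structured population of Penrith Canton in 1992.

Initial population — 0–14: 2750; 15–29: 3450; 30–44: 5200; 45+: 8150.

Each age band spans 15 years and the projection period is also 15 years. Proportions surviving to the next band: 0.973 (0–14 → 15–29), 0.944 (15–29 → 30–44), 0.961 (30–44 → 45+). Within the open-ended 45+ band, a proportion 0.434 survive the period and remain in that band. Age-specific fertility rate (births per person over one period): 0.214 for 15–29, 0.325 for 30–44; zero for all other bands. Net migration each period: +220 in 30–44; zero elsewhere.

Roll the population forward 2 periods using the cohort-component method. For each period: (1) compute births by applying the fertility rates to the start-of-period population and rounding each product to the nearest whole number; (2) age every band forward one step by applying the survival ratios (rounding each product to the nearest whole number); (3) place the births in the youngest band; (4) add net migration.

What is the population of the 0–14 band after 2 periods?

1703

[period 1]
Births: 3450 × 0.214 = 738  |  5200 × 0.325 = 1690 → total 2428
15–29: 2750 × 0.973 = 2676
30–44: 3450 × 0.944 = 3257
45+: 5200 × 0.961 + 8150 × 0.434 = 4997 + 3537 = 8534
Net migration: 30–44 + 220 → 3477
→ [2428, 2676, 3477, 8534]
[period 2]
Births: 2676 × 0.214 = 573  |  3477 × 0.325 = 1130 → total 1703
15–29: 2428 × 0.973 = 2362
30–44: 2676 × 0.944 = 2526
45+: 3477 × 0.961 + 8534 × 0.434 = 3341 + 3704 = 7045
Net migration: 30–44 + 220 → 2746
→ [1703, 2362, 2746, 7045]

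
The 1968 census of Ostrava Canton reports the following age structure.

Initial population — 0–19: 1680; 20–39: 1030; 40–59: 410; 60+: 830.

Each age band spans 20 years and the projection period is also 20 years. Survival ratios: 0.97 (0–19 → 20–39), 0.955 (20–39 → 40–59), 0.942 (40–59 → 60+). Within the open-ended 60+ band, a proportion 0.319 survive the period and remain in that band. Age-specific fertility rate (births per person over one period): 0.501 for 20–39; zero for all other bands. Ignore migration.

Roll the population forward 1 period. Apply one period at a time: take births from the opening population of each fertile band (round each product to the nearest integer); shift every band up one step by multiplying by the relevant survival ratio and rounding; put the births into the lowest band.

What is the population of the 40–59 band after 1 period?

984

Period 1:
Births: 1030 × 0.501 = 516
20–39: 1680 × 0.97 = 1630
40–59: 1030 × 0.955 = 984
60+: 410 × 0.942 + 830 × 0.319 = 386 + 265 = 651
End of period: [516, 1630, 984, 651]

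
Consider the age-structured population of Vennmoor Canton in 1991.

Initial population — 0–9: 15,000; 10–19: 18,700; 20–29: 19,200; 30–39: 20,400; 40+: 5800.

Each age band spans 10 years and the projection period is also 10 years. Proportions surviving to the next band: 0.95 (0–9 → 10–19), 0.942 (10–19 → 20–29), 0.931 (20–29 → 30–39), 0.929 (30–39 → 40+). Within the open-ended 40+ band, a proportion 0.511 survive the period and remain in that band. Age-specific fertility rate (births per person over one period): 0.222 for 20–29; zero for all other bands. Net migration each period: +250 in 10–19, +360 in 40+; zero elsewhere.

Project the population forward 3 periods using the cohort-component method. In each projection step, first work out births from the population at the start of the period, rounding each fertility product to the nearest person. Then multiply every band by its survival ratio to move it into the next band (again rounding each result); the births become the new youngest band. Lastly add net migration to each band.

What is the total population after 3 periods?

Call the groups 1 to 5, youngest first.
— Period 1 —
Births: 19200 × 0.222 = 4262
Group 2: 15000 × 0.95 = 14250
Group 3: 18700 × 0.942 = 17615
Group 4: 19200 × 0.931 = 17875
Group 5: 20400 × 0.929 + 5800 × 0.511 = 18952 + 2964 = 21916
Net migration: Group 2 + 250 → 14500; Group 5 + 360 → 22276
Population now: 0–9=4262, 10–19=14500, 20–29=17615, 30–39=17875, 40+=22276
— Period 2 —
Births: 17615 × 0.222 = 3911
Group 2: 4262 × 0.95 = 4049
Group 3: 14500 × 0.942 = 13659
Group 4: 17615 × 0.931 = 16400
Group 5: 17875 × 0.929 + 22276 × 0.511 = 16606 + 11383 = 27989
Net migration: Group 2 + 250 → 4299; Group 5 + 360 → 28349
Population now: 0–9=3911, 10–19=4299, 20–29=13659, 30–39=16400, 40+=28349
— Period 3 —
Births: 13659 × 0.222 = 3032
Group 2: 3911 × 0.95 = 3715
Group 3: 4299 × 0.942 = 4050
Group 4: 13659 × 0.931 = 12717
Group 5: 16400 × 0.929 + 28349 × 0.511 = 15236 + 14486 = 29722
Net migration: Group 2 + 250 → 3965; Group 5 + 360 → 30082
Population now: 0–9=3032, 10–19=3965, 20–29=4050, 30–39=12717, 40+=30082
Total after period 3: 3032 + 3965 + 4050 + 12717 + 30082 = 53846

53846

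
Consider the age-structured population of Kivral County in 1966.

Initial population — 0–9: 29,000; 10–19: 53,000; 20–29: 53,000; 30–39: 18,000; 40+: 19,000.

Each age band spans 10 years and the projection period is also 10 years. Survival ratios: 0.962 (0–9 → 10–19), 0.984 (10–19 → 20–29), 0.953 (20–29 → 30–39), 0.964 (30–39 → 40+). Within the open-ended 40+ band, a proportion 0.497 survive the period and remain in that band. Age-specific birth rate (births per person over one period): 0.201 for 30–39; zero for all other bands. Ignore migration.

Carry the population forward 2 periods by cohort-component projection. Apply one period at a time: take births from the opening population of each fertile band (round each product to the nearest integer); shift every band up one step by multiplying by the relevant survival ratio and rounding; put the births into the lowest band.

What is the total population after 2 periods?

152794

[period 1]
Births: 18000 × 0.201 = 3618
10–19: 29000 × 0.962 = 27898
20–29: 53000 × 0.984 = 52152
30–39: 53000 × 0.953 = 50509
40+: 18000 × 0.964 + 19000 × 0.497 = 17352 + 9443 = 26795
End of period: [3618, 27898, 52152, 50509, 26795]
[period 2]
Births: 50509 × 0.201 = 10152
10–19: 3618 × 0.962 = 3481
20–29: 27898 × 0.984 = 27452
30–39: 52152 × 0.953 = 49701
40+: 50509 × 0.964 + 26795 × 0.497 = 48691 + 13317 = 62008
End of period: [10152, 3481, 27452, 49701, 62008]
Total after period 2: 10152 + 3481 + 27452 + 49701 + 62008 = 152794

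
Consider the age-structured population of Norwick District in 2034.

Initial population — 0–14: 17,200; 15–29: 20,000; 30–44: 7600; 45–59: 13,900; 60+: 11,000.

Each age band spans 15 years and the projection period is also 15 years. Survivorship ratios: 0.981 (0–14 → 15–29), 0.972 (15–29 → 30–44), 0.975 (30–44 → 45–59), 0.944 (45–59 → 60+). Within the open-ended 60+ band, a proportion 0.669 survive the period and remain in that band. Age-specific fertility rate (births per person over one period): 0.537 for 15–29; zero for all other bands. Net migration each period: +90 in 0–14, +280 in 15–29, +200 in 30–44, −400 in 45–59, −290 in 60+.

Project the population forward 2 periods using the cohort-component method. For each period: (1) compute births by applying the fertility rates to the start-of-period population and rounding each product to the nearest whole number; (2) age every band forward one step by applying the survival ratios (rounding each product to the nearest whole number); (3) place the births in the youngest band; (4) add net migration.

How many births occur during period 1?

10740

(Bands numbered youngest = 1 to oldest = 5.)
After projecting period 1:
Births: 20000 × 0.537 = 10740
Band 2: 17200 × 0.981 = 16873
Band 3: 20000 × 0.972 = 19440
Band 4: 7600 × 0.975 = 7410
Band 5: 13900 × 0.944 + 11000 × 0.669 = 13122 + 7359 = 20481
Net migration: Band 1 + 90 → 10830; Band 2 + 280 → 17153; Band 3 + 200 → 19640; Band 4 − 400 → 7010; Band 5 − 290 → 20191
Giving 10830 / 17153 / 19640 / 7010 / 20191.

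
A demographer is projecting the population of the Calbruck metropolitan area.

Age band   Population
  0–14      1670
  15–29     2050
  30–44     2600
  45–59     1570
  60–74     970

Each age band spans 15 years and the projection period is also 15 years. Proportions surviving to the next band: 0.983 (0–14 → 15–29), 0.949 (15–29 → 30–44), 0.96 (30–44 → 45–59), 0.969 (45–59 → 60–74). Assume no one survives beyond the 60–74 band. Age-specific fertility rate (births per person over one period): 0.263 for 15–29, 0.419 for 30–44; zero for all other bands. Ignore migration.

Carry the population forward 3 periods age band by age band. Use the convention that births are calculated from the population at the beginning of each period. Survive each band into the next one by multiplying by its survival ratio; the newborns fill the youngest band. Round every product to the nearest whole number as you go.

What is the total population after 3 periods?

Numbering the groups 1..5 from youngest to oldest:
Period 1.
Births: 2050 * 0.263 = 539, 2600 * 0.419 = 1089 — total 1628
Group 2: 1670 * 0.983 = 1642
Group 3: 2050 * 0.949 = 1945
Group 4: 2600 * 0.96 = 2496
Group 5: 1570 * 0.969 = 1521
→ [1628, 1642, 1945, 2496, 1521]
Period 2.
Births: 1642 * 0.263 = 432, 1945 * 0.419 = 815 — total 1247
Group 2: 1628 * 0.983 = 1600
Group 3: 1642 * 0.949 = 1558
Group 4: 1945 * 0.96 = 1867
Group 5: 2496 * 0.969 = 2419
→ [1247, 1600, 1558, 1867, 2419]
Period 3.
Births: 1600 * 0.263 = 421, 1558 * 0.419 = 653 — total 1074
Group 2: 1247 * 0.983 = 1226
Group 3: 1600 * 0.949 = 1518
Group 4: 1558 * 0.96 = 1496
Group 5: 1867 * 0.969 = 1809
→ [1074, 1226, 1518, 1496, 1809]
Total after period 3: 1074 + 1226 + 1518 + 1496 + 1809 = 7123

7123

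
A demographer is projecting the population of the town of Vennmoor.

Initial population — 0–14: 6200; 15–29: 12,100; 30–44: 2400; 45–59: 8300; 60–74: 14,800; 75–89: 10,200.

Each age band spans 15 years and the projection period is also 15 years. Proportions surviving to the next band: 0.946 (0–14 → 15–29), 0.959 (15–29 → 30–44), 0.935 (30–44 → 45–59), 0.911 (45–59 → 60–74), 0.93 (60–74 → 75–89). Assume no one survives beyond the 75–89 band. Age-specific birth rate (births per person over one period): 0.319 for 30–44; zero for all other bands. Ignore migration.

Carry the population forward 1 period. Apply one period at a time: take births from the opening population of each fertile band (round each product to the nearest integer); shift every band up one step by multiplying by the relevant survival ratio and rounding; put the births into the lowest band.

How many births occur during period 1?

766

Let group 1 be 0–14 through group 6 = 75–89.
After projecting period 1:
Births: 2400 × 0.319 = 766
Group 2: 6200 × 0.946 = 5865
Group 3: 12100 × 0.959 = 11604
Group 4: 2400 × 0.935 = 2244
Group 5: 8300 × 0.911 = 7561
Group 6: 14800 × 0.93 = 13764
Giving 766 / 5865 / 11604 / 2244 / 7561 / 13764.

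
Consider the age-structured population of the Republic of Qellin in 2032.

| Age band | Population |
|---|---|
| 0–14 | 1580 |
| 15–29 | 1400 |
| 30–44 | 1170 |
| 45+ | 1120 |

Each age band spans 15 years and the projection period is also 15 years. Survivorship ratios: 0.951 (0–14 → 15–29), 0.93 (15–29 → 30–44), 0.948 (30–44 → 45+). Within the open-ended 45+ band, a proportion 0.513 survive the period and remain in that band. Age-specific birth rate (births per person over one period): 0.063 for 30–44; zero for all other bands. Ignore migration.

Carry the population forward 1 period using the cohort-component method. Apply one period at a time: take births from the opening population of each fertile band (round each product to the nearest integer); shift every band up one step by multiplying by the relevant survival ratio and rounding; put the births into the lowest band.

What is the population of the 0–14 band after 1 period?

Period 1.
Births: 1170 × 0.063 = 74
15–29: 1580 × 0.951 = 1503
30–44: 1400 × 0.93 = 1302
45+: 1170 × 0.948 + 1120 × 0.513 = 1109 + 575 = 1684
Population now: 0–14=74, 15–29=1503, 30–44=1302, 45+=1684

74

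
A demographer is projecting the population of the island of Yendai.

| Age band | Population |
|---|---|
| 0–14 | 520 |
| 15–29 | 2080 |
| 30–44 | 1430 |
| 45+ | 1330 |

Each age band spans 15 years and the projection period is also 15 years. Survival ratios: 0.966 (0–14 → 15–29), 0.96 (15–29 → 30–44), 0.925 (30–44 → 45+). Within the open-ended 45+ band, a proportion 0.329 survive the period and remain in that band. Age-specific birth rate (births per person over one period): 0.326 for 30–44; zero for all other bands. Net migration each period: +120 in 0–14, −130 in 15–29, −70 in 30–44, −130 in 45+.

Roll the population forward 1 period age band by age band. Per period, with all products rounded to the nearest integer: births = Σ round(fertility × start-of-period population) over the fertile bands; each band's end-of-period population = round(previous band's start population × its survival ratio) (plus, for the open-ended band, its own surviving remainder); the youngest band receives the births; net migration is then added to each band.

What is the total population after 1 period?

Period 1:
Births: 1430 × 0.326 = 466
15–29: 520 × 0.966 = 502
30–44: 2080 × 0.96 = 1997
45+: 1430 × 0.925 + 1330 × 0.329 = 1323 + 438 = 1761
Net migration: 0–14 + 120 → 586; 15–29 − 130 → 372; 30–44 − 70 → 1927; 45+ − 130 → 1631
→ [586, 372, 1927, 1631]
Total after period 1: 586 + 372 + 1927 + 1631 = 4516

4516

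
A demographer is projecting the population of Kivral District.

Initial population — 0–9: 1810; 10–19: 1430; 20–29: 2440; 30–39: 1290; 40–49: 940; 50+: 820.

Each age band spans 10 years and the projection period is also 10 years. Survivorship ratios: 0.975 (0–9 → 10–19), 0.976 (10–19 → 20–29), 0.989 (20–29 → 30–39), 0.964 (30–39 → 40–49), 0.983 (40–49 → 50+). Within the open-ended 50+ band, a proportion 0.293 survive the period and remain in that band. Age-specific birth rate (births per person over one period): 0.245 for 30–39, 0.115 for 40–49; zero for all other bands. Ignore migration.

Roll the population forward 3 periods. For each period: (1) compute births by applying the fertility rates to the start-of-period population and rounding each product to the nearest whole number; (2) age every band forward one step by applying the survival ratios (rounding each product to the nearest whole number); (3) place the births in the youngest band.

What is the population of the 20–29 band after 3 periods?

Period 1.
Births: 1290 * 0.245 = 316, 940 * 0.115 = 108 — total 424
10–19: 1810 * 0.975 = 1765
20–29: 1430 * 0.976 = 1396
30–39: 2440 * 0.989 = 2413
40–49: 1290 * 0.964 = 1244
50+: 940 * 0.983 + 820 * 0.293 = 924 + 240 = 1164
End of period: [424, 1765, 1396, 2413, 1244, 1164]
Period 2.
Births: 2413 * 0.245 = 591, 1244 * 0.115 = 143 — total 734
10–19: 424 * 0.975 = 413
20–29: 1765 * 0.976 = 1723
30–39: 1396 * 0.989 = 1381
40–49: 2413 * 0.964 = 2326
50+: 1244 * 0.983 + 1164 * 0.293 = 1223 + 341 = 1564
End of period: [734, 413, 1723, 1381, 2326, 1564]
Period 3.
Births: 1381 * 0.245 = 338, 2326 * 0.115 = 267 — total 605
10–19: 734 * 0.975 = 716
20–29: 413 * 0.976 = 403
30–39: 1723 * 0.989 = 1704
40–49: 1381 * 0.964 = 1331
50+: 2326 * 0.983 + 1564 * 0.293 = 2286 + 458 = 2744
End of period: [605, 716, 403, 1704, 1331, 2744]

403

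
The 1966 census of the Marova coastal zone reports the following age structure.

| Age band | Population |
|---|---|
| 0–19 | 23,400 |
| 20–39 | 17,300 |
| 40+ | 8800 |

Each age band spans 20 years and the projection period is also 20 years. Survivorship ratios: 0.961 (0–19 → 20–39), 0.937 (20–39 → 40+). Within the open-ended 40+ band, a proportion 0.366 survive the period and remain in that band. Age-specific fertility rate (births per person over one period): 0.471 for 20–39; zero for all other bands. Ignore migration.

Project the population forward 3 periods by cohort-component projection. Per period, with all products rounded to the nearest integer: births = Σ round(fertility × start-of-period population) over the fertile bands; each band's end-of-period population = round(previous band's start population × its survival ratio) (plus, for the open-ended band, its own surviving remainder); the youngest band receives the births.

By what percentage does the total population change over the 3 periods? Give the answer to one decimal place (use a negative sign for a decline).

-36.3

— Period 1 —
Births: 17300 × 0.471 = 8148
20–39: 23400 × 0.961 = 22487
40+: 17300 × 0.937 + 8800 × 0.366 = 16210 + 3221 = 19431
Population now: 0–19=8148, 20–39=22487, 40+=19431
— Period 2 —
Births: 22487 × 0.471 = 10591
20–39: 8148 × 0.961 = 7830
40+: 22487 × 0.937 + 19431 × 0.366 = 21070 + 7112 = 28182
Population now: 0–19=10591, 20–39=7830, 40+=28182
— Period 3 —
Births: 7830 × 0.471 = 3688
20–39: 10591 × 0.961 = 10178
40+: 7830 × 0.937 + 28182 × 0.366 = 7337 + 10315 = 17652
Population now: 0–19=3688, 20–39=10178, 40+=17652
Total: 49500 → 31518; change = -17982; percentage change = -36.3%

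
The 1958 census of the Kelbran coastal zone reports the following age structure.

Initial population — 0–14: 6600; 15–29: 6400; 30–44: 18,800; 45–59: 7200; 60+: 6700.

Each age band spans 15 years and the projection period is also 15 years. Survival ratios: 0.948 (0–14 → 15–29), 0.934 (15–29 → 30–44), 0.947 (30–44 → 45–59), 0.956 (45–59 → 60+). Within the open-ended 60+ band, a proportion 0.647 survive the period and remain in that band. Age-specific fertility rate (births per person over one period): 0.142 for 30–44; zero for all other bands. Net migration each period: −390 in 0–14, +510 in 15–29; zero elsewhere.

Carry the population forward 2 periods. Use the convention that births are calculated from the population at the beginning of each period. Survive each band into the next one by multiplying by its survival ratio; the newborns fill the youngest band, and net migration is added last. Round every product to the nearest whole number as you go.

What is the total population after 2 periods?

39390

— Period 1 —
Births: 18800 × 0.142 = 2670
15–29: 6600 × 0.948 = 6257
30–44: 6400 × 0.934 = 5978
45–59: 18800 × 0.947 = 17804
60+: 7200 × 0.956 + 6700 × 0.647 = 6883 + 4335 = 11218
Net migration: 0–14 − 390 → 2280; 15–29 + 510 → 6767
Giving 2280 / 6767 / 5978 / 17804 / 11218.
— Period 2 —
Births: 5978 × 0.142 = 849
15–29: 2280 × 0.948 = 2161
30–44: 6767 × 0.934 = 6320
45–59: 5978 × 0.947 = 5661
60+: 17804 × 0.956 + 11218 × 0.647 = 17021 + 7258 = 24279
Net migration: 0–14 − 390 → 459; 15–29 + 510 → 2671
Giving 459 / 2671 / 6320 / 5661 / 24279.
Total after period 2: 459 + 2671 + 6320 + 5661 + 24279 = 39390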